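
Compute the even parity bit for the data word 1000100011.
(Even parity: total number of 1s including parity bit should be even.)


Number of 1s in data: 4
Parity bit: 0

0


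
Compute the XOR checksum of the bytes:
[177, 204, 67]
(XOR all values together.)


XOR chain: 177 ^ 204 ^ 67 = 62

62


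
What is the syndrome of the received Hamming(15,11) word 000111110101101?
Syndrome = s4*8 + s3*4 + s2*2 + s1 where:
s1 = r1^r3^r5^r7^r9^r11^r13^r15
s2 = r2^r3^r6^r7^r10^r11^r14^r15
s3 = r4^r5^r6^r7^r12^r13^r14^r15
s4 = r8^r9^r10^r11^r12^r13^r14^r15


s1=0, s2=0, s3=1, s4=1

Syndrome = 12 (error at position 12)


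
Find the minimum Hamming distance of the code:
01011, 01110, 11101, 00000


Comparing all pairs, minimum distance: 2
Can detect 1 errors, correct 0 errors

2


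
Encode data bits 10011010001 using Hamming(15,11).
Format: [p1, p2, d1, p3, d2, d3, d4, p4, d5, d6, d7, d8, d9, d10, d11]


Parity bits: p1=1, p2=0, p3=0, p4=1

101000111010001


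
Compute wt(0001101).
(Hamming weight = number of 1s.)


Counting 1s in 0001101

3


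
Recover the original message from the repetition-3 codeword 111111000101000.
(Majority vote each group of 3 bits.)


Groups: 111, 111, 000, 101, 000
Majority votes: 11010

11010


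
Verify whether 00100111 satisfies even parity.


Number of 1s: 4

Yes, parity is correct (4 ones)


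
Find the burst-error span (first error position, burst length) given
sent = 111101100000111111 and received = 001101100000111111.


XOR: 110000000000000000

Burst at position 0, length 2


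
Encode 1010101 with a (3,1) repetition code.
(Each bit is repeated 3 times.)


Each bit -> 3 copies

111000111000111000111


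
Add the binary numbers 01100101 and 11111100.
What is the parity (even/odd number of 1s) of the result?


01100101 = 101
11111100 = 252
Sum = 353 = 101100001
1s count = 4

even parity (4 ones in 101100001)


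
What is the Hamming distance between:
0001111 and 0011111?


XOR: 0010000
Count of 1s: 1

1


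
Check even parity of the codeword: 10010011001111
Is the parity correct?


Number of 1s: 8

Yes, parity is correct (8 ones)


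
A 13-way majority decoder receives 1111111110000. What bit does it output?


Ones: 9 out of 13
Threshold: 7

1 (9/13 voted 1)


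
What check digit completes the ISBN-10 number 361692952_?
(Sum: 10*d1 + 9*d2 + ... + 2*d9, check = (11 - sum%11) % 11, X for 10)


Weighted sum: 253
253 mod 11 = 0

Check digit: 0


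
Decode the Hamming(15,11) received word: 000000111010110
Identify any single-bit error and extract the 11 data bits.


Syndrome = 14: error at position 14

Data: 00011010100 (corrected bit 14)


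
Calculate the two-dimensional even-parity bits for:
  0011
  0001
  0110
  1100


Row parities: 0100
Column parities: 1000

Row P: 0100, Col P: 1000, Corner: 1


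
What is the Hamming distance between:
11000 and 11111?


XOR: 00111
Count of 1s: 3

3


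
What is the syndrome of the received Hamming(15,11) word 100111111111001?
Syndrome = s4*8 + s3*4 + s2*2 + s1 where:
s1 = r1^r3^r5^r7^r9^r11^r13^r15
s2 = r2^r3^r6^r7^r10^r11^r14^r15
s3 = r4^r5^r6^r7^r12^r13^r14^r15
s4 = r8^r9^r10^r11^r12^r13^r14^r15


s1=0, s2=1, s3=0, s4=0

Syndrome = 2 (error at position 2)


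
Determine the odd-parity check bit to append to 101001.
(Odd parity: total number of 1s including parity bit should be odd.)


Number of 1s in data: 3
Parity bit: 0

0


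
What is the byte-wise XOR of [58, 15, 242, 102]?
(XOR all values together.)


XOR chain: 58 ^ 15 ^ 242 ^ 102 = 161

161


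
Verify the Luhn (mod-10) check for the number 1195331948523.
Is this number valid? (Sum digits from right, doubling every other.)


Luhn sum = 55
55 mod 10 = 5

Invalid (Luhn sum mod 10 = 5)


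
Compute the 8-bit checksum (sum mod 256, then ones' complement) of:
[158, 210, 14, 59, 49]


Sum = 490 mod 256 = 234
Complement = 21

21


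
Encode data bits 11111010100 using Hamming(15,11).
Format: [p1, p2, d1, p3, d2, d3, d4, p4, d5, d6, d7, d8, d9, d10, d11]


Parity bits: p1=0, p2=0, p3=0, p4=1

001011111010100


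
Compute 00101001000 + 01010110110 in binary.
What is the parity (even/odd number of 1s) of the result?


00101001000 = 328
01010110110 = 694
Sum = 1022 = 1111111110
1s count = 9

odd parity (9 ones in 1111111110)


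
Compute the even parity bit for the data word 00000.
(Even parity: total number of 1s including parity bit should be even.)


Number of 1s in data: 0
Parity bit: 0

0


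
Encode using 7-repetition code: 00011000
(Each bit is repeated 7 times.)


Each bit -> 7 copies

00000000000000000000011111111111111000000000000000000000


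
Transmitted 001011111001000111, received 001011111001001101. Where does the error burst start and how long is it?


XOR: 000000000000001010

Burst at position 14, length 3


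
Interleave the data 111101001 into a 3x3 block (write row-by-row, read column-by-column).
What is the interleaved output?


Matrix:
  111
  101
  001
Read columns: 110100111

110100111


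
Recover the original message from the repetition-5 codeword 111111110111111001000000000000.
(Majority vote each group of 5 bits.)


Groups: 11111, 11101, 11111, 00100, 00000, 00000
Majority votes: 111000

111000


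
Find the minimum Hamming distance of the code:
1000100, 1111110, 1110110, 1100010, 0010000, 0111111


Comparing all pairs, minimum distance: 1
Can detect 0 errors, correct 0 errors

1


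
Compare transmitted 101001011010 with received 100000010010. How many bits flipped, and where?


XOR: 001001001000

3 error(s) at position(s): 2, 5, 8


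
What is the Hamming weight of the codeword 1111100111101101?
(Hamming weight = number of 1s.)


Counting 1s in 1111100111101101

12


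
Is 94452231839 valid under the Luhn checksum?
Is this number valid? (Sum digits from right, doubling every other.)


Luhn sum = 56
56 mod 10 = 6

Invalid (Luhn sum mod 10 = 6)


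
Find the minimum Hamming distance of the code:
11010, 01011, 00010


Comparing all pairs, minimum distance: 2
Can detect 1 errors, correct 0 errors

2


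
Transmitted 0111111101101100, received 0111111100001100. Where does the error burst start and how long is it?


XOR: 0000000001100000

Burst at position 9, length 2


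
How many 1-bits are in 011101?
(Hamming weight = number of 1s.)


Counting 1s in 011101

4


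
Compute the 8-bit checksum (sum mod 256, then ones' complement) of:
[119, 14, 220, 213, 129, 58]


Sum = 753 mod 256 = 241
Complement = 14

14


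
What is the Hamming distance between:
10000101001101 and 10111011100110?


XOR: 00111110101011
Count of 1s: 9

9


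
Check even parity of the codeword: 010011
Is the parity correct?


Number of 1s: 3

No, parity error (3 ones)


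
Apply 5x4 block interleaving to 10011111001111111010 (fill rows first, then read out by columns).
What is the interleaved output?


Matrix:
  1001
  1111
  0011
  1111
  1010
Read columns: 11011010100111111110

11011010100111111110


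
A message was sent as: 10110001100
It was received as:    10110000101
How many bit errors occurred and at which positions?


XOR: 00000001001

2 error(s) at position(s): 7, 10


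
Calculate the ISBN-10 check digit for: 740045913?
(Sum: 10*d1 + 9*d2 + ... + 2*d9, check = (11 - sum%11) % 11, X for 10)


Weighted sum: 200
200 mod 11 = 2

Check digit: 9


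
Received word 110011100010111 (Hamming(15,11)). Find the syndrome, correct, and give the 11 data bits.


Syndrome = 0: no error detected

Data: 01110010111 (no errors)


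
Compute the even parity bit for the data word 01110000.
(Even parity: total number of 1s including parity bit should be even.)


Number of 1s in data: 3
Parity bit: 1

1


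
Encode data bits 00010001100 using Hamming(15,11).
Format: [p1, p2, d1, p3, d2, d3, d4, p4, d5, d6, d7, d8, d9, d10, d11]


Parity bits: p1=0, p2=1, p3=1, p4=0

010100100001100


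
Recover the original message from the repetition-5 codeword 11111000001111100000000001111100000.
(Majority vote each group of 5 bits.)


Groups: 11111, 00000, 11111, 00000, 00000, 11111, 00000
Majority votes: 1010010

1010010


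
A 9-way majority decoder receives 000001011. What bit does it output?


Ones: 3 out of 9
Threshold: 5

0 (3/9 voted 1)


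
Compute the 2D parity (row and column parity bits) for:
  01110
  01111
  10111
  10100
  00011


Row parities: 10000
Column parities: 00001

Row P: 10000, Col P: 00001, Corner: 1


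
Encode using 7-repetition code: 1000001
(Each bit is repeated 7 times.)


Each bit -> 7 copies

1111111000000000000000000000000000000000001111111


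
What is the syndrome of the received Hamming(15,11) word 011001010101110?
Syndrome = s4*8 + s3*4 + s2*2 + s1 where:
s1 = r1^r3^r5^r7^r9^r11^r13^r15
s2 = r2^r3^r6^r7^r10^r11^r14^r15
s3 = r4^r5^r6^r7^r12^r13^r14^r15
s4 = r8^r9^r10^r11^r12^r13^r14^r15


s1=0, s2=1, s3=0, s4=1

Syndrome = 10 (error at position 10)


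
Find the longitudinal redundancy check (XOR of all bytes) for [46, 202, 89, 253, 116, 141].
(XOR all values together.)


XOR chain: 46 ^ 202 ^ 89 ^ 253 ^ 116 ^ 141 = 185

185


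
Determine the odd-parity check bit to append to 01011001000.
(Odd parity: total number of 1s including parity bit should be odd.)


Number of 1s in data: 4
Parity bit: 1

1


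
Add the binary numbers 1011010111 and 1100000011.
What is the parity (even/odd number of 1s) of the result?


1011010111 = 727
1100000011 = 771
Sum = 1498 = 10111011010
1s count = 7

odd parity (7 ones in 10111011010)


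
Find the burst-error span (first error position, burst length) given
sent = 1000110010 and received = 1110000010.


XOR: 0110110000

Burst at position 1, length 5


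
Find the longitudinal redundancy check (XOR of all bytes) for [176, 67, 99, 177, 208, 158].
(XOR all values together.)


XOR chain: 176 ^ 67 ^ 99 ^ 177 ^ 208 ^ 158 = 111

111


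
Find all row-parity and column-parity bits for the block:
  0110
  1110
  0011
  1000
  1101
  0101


Row parities: 010110
Column parities: 1011

Row P: 010110, Col P: 1011, Corner: 1


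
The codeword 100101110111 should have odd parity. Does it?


Number of 1s: 8

No, parity error (8 ones)


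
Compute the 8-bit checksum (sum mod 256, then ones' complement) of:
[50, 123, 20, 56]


Sum = 249 mod 256 = 249
Complement = 6

6


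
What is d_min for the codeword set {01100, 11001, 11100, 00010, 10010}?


Comparing all pairs, minimum distance: 1
Can detect 0 errors, correct 0 errors

1


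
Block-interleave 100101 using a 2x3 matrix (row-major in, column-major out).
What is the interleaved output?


Matrix:
  100
  101
Read columns: 110001

110001


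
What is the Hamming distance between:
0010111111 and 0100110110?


XOR: 0110001001
Count of 1s: 4

4


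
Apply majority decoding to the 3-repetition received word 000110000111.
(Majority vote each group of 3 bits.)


Groups: 000, 110, 000, 111
Majority votes: 0101

0101


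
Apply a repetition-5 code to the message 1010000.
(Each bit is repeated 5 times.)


Each bit -> 5 copies

11111000001111100000000000000000000


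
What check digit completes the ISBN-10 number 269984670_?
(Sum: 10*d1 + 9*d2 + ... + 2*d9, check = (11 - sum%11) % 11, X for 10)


Weighted sum: 322
322 mod 11 = 3

Check digit: 8


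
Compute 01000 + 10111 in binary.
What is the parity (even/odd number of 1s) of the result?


01000 = 8
10111 = 23
Sum = 31 = 11111
1s count = 5

odd parity (5 ones in 11111)


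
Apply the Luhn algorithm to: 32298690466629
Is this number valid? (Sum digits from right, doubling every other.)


Luhn sum = 79
79 mod 10 = 9

Invalid (Luhn sum mod 10 = 9)


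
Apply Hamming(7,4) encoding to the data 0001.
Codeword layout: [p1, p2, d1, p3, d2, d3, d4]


Parity bits: p1=1, p2=1, p3=1

1101001


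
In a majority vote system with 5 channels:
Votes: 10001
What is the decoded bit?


Ones: 2 out of 5
Threshold: 3

0 (2/5 voted 1)


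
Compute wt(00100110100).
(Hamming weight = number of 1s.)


Counting 1s in 00100110100

4


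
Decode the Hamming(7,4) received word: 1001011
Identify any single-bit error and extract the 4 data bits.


Syndrome = 4: error at position 4

Data: 0011 (corrected bit 4)


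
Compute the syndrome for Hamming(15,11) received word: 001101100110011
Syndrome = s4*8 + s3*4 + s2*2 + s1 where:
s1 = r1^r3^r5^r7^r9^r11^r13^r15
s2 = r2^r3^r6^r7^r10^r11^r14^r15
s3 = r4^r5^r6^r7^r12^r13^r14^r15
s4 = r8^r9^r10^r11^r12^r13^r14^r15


s1=0, s2=1, s3=1, s4=0

Syndrome = 6 (error at position 6)


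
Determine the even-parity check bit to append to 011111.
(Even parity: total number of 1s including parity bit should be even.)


Number of 1s in data: 5
Parity bit: 1

1


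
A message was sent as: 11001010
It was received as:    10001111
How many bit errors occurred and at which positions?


XOR: 01000101

3 error(s) at position(s): 1, 5, 7


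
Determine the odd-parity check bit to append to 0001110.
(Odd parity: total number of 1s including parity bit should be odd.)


Number of 1s in data: 3
Parity bit: 0

0


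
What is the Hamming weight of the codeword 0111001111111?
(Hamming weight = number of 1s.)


Counting 1s in 0111001111111

10


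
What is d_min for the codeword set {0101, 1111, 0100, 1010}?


Comparing all pairs, minimum distance: 1
Can detect 0 errors, correct 0 errors

1


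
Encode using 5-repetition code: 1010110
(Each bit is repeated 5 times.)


Each bit -> 5 copies

11111000001111100000111111111100000


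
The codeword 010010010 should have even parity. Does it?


Number of 1s: 3

No, parity error (3 ones)


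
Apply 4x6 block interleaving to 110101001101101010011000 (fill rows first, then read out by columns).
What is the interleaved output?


Matrix:
  110101
  001101
  101010
  011000
Read columns: 101010010111110000101100

101010010111110000101100


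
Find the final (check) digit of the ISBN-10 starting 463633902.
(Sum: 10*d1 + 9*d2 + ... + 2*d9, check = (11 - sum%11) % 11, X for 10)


Weighted sum: 233
233 mod 11 = 2

Check digit: 9


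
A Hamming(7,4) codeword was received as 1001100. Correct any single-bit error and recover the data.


Syndrome = 0: no error detected

Data: 0100 (no errors)


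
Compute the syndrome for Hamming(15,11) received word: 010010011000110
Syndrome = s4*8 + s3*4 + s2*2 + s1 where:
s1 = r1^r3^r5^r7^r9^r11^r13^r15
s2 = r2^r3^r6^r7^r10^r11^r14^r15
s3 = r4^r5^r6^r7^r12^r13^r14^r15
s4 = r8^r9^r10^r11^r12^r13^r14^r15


s1=1, s2=0, s3=1, s4=0

Syndrome = 5 (error at position 5)


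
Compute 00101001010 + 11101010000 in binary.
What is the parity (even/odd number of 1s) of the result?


00101001010 = 330
11101010000 = 1872
Sum = 2202 = 100010011010
1s count = 5

odd parity (5 ones in 100010011010)


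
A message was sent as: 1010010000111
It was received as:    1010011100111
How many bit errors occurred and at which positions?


XOR: 0000001100000

2 error(s) at position(s): 6, 7


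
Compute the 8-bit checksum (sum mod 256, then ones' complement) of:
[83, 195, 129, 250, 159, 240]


Sum = 1056 mod 256 = 32
Complement = 223

223


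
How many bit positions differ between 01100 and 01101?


XOR: 00001
Count of 1s: 1

1


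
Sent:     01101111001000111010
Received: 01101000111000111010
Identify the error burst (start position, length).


XOR: 00000111110000000000

Burst at position 5, length 5


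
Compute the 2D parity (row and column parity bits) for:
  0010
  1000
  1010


Row parities: 110
Column parities: 0000

Row P: 110, Col P: 0000, Corner: 0


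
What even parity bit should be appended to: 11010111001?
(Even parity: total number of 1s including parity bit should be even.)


Number of 1s in data: 7
Parity bit: 1

1


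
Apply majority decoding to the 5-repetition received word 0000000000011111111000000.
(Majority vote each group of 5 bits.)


Groups: 00000, 00000, 01111, 11110, 00000
Majority votes: 00110

00110


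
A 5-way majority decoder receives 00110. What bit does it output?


Ones: 2 out of 5
Threshold: 3

0 (2/5 voted 1)


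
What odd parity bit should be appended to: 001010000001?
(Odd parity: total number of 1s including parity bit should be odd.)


Number of 1s in data: 3
Parity bit: 0

0


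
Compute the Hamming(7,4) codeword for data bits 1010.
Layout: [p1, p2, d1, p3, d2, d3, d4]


Parity bits: p1=1, p2=0, p3=1

1011010


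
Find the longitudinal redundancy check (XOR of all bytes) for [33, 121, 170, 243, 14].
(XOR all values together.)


XOR chain: 33 ^ 121 ^ 170 ^ 243 ^ 14 = 15

15


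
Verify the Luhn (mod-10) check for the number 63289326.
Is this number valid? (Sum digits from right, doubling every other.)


Luhn sum = 40
40 mod 10 = 0

Valid (Luhn sum mod 10 = 0)


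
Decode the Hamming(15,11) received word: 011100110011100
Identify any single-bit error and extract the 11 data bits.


Syndrome = 0: no error detected

Data: 10010011100 (no errors)


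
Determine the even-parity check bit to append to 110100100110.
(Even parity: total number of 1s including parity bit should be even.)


Number of 1s in data: 6
Parity bit: 0

0


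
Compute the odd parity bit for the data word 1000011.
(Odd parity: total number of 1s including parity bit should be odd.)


Number of 1s in data: 3
Parity bit: 0

0


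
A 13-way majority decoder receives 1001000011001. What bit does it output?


Ones: 5 out of 13
Threshold: 7

0 (5/13 voted 1)


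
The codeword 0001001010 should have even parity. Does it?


Number of 1s: 3

No, parity error (3 ones)


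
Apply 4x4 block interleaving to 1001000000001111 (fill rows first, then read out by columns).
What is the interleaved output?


Matrix:
  1001
  0000
  0000
  1111
Read columns: 1001000100011001

1001000100011001


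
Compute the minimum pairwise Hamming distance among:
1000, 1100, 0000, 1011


Comparing all pairs, minimum distance: 1
Can detect 0 errors, correct 0 errors

1


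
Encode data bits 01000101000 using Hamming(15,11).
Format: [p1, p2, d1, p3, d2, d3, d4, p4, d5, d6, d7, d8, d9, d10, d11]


Parity bits: p1=1, p2=1, p3=0, p4=0

110010000101000


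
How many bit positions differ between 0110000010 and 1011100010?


XOR: 1101100000
Count of 1s: 4

4


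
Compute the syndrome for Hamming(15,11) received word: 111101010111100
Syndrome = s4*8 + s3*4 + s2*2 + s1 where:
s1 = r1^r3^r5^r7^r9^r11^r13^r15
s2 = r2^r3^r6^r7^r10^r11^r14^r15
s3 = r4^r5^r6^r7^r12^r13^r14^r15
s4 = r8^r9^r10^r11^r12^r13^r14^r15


s1=0, s2=1, s3=0, s4=1

Syndrome = 10 (error at position 10)


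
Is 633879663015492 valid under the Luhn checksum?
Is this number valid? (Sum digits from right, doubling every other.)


Luhn sum = 67
67 mod 10 = 7

Invalid (Luhn sum mod 10 = 7)


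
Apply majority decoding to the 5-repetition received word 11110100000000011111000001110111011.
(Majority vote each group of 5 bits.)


Groups: 11110, 10000, 00000, 11111, 00000, 11101, 11011
Majority votes: 1001011

1001011


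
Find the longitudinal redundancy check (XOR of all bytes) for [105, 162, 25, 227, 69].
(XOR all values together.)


XOR chain: 105 ^ 162 ^ 25 ^ 227 ^ 69 = 116

116


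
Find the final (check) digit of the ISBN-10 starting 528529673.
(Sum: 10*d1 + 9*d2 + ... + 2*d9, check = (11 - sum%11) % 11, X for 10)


Weighted sum: 275
275 mod 11 = 0

Check digit: 0


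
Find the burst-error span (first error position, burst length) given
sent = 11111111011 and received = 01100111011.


XOR: 10011000000

Burst at position 0, length 5


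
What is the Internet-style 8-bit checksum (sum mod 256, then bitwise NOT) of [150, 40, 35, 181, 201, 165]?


Sum = 772 mod 256 = 4
Complement = 251

251


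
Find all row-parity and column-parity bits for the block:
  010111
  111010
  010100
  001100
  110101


Row parities: 00000
Column parities: 000000

Row P: 00000, Col P: 000000, Corner: 0


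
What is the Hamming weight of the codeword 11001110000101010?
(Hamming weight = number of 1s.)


Counting 1s in 11001110000101010

8


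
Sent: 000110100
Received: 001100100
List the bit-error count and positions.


XOR: 001010000

2 error(s) at position(s): 2, 4


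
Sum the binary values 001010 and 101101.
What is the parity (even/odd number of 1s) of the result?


001010 = 10
101101 = 45
Sum = 55 = 110111
1s count = 5

odd parity (5 ones in 110111)


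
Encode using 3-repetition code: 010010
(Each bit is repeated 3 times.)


Each bit -> 3 copies

000111000000111000


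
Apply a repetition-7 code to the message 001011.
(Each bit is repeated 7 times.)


Each bit -> 7 copies

000000000000001111111000000011111111111111


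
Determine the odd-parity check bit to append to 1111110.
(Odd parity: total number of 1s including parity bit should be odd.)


Number of 1s in data: 6
Parity bit: 1

1


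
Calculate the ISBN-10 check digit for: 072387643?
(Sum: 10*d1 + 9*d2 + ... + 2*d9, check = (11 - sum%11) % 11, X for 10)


Weighted sum: 225
225 mod 11 = 5

Check digit: 6


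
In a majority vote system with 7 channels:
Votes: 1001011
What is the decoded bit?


Ones: 4 out of 7
Threshold: 4

1 (4/7 voted 1)


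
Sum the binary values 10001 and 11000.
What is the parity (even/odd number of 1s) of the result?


10001 = 17
11000 = 24
Sum = 41 = 101001
1s count = 3

odd parity (3 ones in 101001)


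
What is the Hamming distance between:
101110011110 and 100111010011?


XOR: 001001001101
Count of 1s: 5

5


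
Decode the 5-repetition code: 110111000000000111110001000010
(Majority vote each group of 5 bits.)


Groups: 11011, 10000, 00000, 11111, 00010, 00010
Majority votes: 100100

100100


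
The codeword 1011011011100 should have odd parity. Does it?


Number of 1s: 8

No, parity error (8 ones)


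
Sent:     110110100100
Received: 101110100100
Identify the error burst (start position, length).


XOR: 011000000000

Burst at position 1, length 2


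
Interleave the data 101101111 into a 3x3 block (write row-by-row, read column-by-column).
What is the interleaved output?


Matrix:
  101
  101
  111
Read columns: 111001111

111001111


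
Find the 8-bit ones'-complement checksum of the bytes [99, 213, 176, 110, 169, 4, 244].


Sum = 1015 mod 256 = 247
Complement = 8

8


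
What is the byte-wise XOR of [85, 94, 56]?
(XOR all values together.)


XOR chain: 85 ^ 94 ^ 56 = 51

51


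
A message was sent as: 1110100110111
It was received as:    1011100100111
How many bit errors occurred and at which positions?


XOR: 0101000010000

3 error(s) at position(s): 1, 3, 8


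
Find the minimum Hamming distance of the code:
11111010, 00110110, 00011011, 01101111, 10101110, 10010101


Comparing all pairs, minimum distance: 3
Can detect 2 errors, correct 1 errors

3


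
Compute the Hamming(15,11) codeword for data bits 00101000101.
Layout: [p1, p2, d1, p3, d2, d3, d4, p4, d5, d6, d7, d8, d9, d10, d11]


Parity bits: p1=1, p2=0, p3=1, p4=1

100101011000101


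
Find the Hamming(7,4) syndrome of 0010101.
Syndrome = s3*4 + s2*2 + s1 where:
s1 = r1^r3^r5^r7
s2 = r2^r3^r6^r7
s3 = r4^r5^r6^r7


s1=1, s2=0, s3=0

Syndrome = 1 (error at position 1)


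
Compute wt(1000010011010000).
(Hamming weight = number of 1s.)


Counting 1s in 1000010011010000

5


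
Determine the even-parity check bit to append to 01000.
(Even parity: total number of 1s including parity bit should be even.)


Number of 1s in data: 1
Parity bit: 1

1


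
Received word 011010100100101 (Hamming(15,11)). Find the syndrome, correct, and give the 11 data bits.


Syndrome = 11: error at position 11

Data: 11010110101 (corrected bit 11)


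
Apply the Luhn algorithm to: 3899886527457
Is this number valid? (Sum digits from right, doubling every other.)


Luhn sum = 69
69 mod 10 = 9

Invalid (Luhn sum mod 10 = 9)


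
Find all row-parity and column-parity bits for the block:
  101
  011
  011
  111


Row parities: 0001
Column parities: 010

Row P: 0001, Col P: 010, Corner: 1


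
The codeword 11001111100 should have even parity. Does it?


Number of 1s: 7

No, parity error (7 ones)


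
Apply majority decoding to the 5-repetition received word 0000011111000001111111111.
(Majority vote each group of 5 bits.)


Groups: 00000, 11111, 00000, 11111, 11111
Majority votes: 01011

01011


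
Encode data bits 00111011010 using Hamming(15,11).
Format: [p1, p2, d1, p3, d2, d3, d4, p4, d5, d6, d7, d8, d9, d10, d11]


Parity bits: p1=1, p2=0, p3=0, p4=0

100001101011010


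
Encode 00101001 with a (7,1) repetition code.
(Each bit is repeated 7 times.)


Each bit -> 7 copies

00000000000000111111100000001111111000000000000001111111


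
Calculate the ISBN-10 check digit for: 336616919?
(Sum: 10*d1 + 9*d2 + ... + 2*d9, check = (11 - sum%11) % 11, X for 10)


Weighted sum: 240
240 mod 11 = 9

Check digit: 2


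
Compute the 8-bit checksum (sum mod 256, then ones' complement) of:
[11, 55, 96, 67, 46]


Sum = 275 mod 256 = 19
Complement = 236

236


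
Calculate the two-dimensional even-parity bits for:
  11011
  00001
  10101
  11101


Row parities: 0110
Column parities: 10010

Row P: 0110, Col P: 10010, Corner: 0


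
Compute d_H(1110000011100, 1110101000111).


XOR: 0000101011011
Count of 1s: 6

6


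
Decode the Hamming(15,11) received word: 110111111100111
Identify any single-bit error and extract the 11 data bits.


Syndrome = 4: error at position 4

Data: 01111100111 (corrected bit 4)


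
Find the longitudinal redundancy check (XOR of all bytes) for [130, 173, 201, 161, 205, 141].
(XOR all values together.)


XOR chain: 130 ^ 173 ^ 201 ^ 161 ^ 205 ^ 141 = 7

7


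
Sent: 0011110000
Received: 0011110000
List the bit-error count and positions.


XOR: 0000000000

0 errors (received matches sent)


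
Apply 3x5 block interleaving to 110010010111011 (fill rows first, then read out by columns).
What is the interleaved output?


Matrix:
  11001
  00101
  11011
Read columns: 101101010001111

101101010001111


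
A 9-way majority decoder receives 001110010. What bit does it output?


Ones: 4 out of 9
Threshold: 5

0 (4/9 voted 1)


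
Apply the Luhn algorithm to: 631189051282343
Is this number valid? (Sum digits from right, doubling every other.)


Luhn sum = 64
64 mod 10 = 4

Invalid (Luhn sum mod 10 = 4)


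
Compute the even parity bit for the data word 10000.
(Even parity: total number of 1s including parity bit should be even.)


Number of 1s in data: 1
Parity bit: 1

1


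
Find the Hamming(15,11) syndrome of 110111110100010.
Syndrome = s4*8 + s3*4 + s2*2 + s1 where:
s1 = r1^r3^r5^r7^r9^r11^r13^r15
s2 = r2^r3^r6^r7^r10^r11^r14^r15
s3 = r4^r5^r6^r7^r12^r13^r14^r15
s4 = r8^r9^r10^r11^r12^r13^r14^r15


s1=1, s2=1, s3=1, s4=1

Syndrome = 15 (error at position 15)


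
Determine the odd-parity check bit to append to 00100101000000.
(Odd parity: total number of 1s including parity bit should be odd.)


Number of 1s in data: 3
Parity bit: 0

0


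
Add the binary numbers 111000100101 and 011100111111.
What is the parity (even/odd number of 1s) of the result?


111000100101 = 3621
011100111111 = 1855
Sum = 5476 = 1010101100100
1s count = 6

even parity (6 ones in 1010101100100)


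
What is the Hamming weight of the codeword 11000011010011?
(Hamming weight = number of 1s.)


Counting 1s in 11000011010011

7


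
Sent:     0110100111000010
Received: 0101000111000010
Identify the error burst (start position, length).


XOR: 0011100000000000

Burst at position 2, length 3


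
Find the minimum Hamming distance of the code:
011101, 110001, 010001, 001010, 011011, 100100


Comparing all pairs, minimum distance: 1
Can detect 0 errors, correct 0 errors

1


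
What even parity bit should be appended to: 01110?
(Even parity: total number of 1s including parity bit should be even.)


Number of 1s in data: 3
Parity bit: 1

1


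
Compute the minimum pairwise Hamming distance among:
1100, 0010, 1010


Comparing all pairs, minimum distance: 1
Can detect 0 errors, correct 0 errors

1


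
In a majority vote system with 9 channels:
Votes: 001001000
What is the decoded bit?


Ones: 2 out of 9
Threshold: 5

0 (2/9 voted 1)


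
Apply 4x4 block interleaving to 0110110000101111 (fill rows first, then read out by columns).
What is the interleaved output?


Matrix:
  0110
  1100
  0010
  1111
Read columns: 0101110110110001

0101110110110001


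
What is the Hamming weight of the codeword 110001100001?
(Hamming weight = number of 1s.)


Counting 1s in 110001100001

5


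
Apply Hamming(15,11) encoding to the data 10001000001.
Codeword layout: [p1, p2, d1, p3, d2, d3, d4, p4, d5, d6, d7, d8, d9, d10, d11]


Parity bits: p1=1, p2=0, p3=1, p4=0

101100001000001


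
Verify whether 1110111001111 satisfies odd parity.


Number of 1s: 10

No, parity error (10 ones)


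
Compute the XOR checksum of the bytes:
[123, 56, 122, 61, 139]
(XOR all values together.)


XOR chain: 123 ^ 56 ^ 122 ^ 61 ^ 139 = 143

143


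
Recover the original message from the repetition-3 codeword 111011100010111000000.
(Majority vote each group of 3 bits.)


Groups: 111, 011, 100, 010, 111, 000, 000
Majority votes: 1100100

1100100


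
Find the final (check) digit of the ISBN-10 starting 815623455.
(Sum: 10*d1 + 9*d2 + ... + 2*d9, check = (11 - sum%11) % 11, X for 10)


Weighted sum: 239
239 mod 11 = 8

Check digit: 3


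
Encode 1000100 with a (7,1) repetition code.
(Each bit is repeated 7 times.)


Each bit -> 7 copies

1111111000000000000000000000111111100000000000000


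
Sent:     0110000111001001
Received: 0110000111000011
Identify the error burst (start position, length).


XOR: 0000000000001010

Burst at position 12, length 3


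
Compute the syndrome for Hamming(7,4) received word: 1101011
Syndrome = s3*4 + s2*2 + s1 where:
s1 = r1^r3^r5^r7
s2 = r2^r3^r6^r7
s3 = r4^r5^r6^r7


s1=0, s2=1, s3=1

Syndrome = 6 (error at position 6)


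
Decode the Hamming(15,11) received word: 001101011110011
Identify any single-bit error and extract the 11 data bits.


Syndrome = 0: no error detected

Data: 10101110011 (no errors)


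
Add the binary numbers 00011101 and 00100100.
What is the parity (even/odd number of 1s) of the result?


00011101 = 29
00100100 = 36
Sum = 65 = 1000001
1s count = 2

even parity (2 ones in 1000001)


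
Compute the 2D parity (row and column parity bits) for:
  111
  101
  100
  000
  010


Row parities: 10101
Column parities: 100

Row P: 10101, Col P: 100, Corner: 1


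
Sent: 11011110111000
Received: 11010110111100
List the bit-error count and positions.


XOR: 00001000000100

2 error(s) at position(s): 4, 11


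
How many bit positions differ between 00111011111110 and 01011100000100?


XOR: 01100111111010
Count of 1s: 9

9


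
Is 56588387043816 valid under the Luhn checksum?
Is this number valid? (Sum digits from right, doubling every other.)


Luhn sum = 66
66 mod 10 = 6

Invalid (Luhn sum mod 10 = 6)


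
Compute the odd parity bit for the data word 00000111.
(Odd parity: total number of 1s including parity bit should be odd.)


Number of 1s in data: 3
Parity bit: 0

0


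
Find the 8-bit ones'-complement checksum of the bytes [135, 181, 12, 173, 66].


Sum = 567 mod 256 = 55
Complement = 200

200


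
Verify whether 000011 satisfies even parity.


Number of 1s: 2

Yes, parity is correct (2 ones)


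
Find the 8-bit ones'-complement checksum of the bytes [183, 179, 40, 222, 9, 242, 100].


Sum = 975 mod 256 = 207
Complement = 48

48


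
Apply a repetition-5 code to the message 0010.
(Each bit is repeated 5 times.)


Each bit -> 5 copies

00000000001111100000


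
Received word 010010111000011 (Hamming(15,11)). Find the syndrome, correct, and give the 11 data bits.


Syndrome = 0: no error detected

Data: 01011000011 (no errors)


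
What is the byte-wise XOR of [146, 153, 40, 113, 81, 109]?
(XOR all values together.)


XOR chain: 146 ^ 153 ^ 40 ^ 113 ^ 81 ^ 109 = 110

110


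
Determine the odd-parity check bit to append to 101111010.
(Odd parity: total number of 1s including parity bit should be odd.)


Number of 1s in data: 6
Parity bit: 1

1


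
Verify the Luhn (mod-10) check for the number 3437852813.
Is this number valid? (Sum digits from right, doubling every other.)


Luhn sum = 52
52 mod 10 = 2

Invalid (Luhn sum mod 10 = 2)


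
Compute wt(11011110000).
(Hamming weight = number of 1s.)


Counting 1s in 11011110000

6


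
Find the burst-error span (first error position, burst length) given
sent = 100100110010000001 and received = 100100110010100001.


XOR: 000000000000100000

Burst at position 12, length 1


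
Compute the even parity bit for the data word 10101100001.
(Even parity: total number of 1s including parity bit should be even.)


Number of 1s in data: 5
Parity bit: 1

1


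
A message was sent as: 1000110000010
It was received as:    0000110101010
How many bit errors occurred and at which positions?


XOR: 1000000101000

3 error(s) at position(s): 0, 7, 9


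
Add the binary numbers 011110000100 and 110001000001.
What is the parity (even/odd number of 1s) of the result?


011110000100 = 1924
110001000001 = 3137
Sum = 5061 = 1001111000101
1s count = 7

odd parity (7 ones in 1001111000101)


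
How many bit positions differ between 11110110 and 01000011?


XOR: 10110101
Count of 1s: 5

5


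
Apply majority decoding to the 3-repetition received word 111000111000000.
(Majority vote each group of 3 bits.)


Groups: 111, 000, 111, 000, 000
Majority votes: 10100

10100


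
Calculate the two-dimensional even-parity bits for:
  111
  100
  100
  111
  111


Row parities: 11111
Column parities: 111

Row P: 11111, Col P: 111, Corner: 1


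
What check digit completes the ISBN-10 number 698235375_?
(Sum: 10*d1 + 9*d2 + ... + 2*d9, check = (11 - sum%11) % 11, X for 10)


Weighted sum: 305
305 mod 11 = 8

Check digit: 3


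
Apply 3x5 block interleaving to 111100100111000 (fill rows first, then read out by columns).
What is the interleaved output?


Matrix:
  11110
  01001
  11000
Read columns: 101111100100010

101111100100010


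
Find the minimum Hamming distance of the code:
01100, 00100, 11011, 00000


Comparing all pairs, minimum distance: 1
Can detect 0 errors, correct 0 errors

1


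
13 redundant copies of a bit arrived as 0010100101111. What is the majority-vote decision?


Ones: 7 out of 13
Threshold: 7

1 (7/13 voted 1)


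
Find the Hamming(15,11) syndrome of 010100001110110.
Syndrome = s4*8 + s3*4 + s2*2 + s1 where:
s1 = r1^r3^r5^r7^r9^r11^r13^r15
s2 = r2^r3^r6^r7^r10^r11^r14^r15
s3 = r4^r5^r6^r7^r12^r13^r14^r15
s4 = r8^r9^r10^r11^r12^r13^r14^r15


s1=1, s2=0, s3=1, s4=1

Syndrome = 13 (error at position 13)


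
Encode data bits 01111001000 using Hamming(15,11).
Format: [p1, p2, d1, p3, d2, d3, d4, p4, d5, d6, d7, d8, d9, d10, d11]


Parity bits: p1=1, p2=0, p3=0, p4=0

100011101001000


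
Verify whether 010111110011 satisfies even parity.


Number of 1s: 8

Yes, parity is correct (8 ones)


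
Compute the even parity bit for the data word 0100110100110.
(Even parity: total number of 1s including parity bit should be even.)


Number of 1s in data: 6
Parity bit: 0

0


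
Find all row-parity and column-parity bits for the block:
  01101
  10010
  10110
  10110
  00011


Row parities: 10110
Column parities: 11100

Row P: 10110, Col P: 11100, Corner: 1


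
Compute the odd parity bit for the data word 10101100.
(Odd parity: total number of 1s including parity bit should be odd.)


Number of 1s in data: 4
Parity bit: 1

1


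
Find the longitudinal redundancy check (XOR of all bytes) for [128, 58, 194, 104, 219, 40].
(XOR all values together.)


XOR chain: 128 ^ 58 ^ 194 ^ 104 ^ 219 ^ 40 = 227

227


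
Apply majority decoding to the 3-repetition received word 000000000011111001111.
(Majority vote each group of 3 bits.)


Groups: 000, 000, 000, 011, 111, 001, 111
Majority votes: 0001101

0001101


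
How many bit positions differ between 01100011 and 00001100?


XOR: 01101111
Count of 1s: 6

6


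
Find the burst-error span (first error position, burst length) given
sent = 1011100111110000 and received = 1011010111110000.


XOR: 0000110000000000

Burst at position 4, length 2


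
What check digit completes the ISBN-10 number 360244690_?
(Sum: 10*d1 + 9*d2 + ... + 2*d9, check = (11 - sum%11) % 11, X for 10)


Weighted sum: 193
193 mod 11 = 6

Check digit: 5


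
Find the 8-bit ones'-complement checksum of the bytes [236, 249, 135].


Sum = 620 mod 256 = 108
Complement = 147

147


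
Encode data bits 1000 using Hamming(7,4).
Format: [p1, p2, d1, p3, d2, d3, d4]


Parity bits: p1=1, p2=1, p3=0

1110000


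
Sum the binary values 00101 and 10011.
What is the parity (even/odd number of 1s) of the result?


00101 = 5
10011 = 19
Sum = 24 = 11000
1s count = 2

even parity (2 ones in 11000)


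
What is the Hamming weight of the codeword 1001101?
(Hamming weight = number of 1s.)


Counting 1s in 1001101

4


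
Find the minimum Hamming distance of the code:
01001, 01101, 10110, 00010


Comparing all pairs, minimum distance: 1
Can detect 0 errors, correct 0 errors

1


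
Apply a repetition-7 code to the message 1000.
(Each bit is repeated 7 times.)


Each bit -> 7 copies

1111111000000000000000000000


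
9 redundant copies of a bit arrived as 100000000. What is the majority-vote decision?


Ones: 1 out of 9
Threshold: 5

0 (1/9 voted 1)


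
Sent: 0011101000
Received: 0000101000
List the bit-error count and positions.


XOR: 0011000000

2 error(s) at position(s): 2, 3


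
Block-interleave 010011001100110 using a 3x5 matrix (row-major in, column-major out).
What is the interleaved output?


Matrix:
  01001
  10011
  00110
Read columns: 010100001011110

010100001011110


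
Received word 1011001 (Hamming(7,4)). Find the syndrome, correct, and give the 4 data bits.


Syndrome = 1: error at position 1

Data: 1001 (corrected bit 1)


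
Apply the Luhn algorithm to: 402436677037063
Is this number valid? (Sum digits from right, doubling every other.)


Luhn sum = 52
52 mod 10 = 2

Invalid (Luhn sum mod 10 = 2)


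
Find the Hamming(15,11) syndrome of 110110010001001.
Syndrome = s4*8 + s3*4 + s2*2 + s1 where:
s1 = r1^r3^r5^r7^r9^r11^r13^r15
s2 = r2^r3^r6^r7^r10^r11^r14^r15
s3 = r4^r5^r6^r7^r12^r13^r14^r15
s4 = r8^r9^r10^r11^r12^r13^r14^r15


s1=1, s2=0, s3=0, s4=1

Syndrome = 9 (error at position 9)


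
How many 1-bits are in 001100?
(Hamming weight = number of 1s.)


Counting 1s in 001100

2


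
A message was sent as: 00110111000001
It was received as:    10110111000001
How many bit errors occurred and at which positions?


XOR: 10000000000000

1 error(s) at position(s): 0


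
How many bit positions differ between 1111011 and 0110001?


XOR: 1001010
Count of 1s: 3

3


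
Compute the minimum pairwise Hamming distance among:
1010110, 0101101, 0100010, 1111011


Comparing all pairs, minimum distance: 4
Can detect 3 errors, correct 1 errors

4
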